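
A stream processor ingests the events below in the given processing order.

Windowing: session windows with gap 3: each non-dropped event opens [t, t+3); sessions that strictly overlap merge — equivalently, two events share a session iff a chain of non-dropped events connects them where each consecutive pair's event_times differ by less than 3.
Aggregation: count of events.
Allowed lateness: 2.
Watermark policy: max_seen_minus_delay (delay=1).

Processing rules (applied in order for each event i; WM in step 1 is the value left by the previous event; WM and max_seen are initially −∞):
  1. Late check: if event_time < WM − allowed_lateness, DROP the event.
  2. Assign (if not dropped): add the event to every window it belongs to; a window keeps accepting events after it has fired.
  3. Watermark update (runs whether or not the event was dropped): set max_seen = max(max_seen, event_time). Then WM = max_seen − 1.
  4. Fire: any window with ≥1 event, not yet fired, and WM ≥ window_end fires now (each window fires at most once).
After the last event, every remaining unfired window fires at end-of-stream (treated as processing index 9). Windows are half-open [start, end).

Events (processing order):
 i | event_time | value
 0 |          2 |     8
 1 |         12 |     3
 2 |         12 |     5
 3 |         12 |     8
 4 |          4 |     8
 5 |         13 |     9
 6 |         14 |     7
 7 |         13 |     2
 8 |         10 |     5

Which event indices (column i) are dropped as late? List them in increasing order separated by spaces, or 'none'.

4 8

i=0 t=2 v=8: → [2,5); WM=1
i=1 t=12 v=3: → [12,15); WM=11
i=2 t=12 v=5: → [12,15); WM=11
i=3 t=12 v=8: → [12,15); WM=11
i=4 t=4 v=8: DROP (t<11-2); WM=11
i=5 t=13 v=9: → [12,16); WM=12
i=6 t=14 v=7: → [12,17); WM=13
i=7 t=13 v=2: → [12,17); WM=13
i=8 t=10 v=5: DROP (t<13-2); WM=13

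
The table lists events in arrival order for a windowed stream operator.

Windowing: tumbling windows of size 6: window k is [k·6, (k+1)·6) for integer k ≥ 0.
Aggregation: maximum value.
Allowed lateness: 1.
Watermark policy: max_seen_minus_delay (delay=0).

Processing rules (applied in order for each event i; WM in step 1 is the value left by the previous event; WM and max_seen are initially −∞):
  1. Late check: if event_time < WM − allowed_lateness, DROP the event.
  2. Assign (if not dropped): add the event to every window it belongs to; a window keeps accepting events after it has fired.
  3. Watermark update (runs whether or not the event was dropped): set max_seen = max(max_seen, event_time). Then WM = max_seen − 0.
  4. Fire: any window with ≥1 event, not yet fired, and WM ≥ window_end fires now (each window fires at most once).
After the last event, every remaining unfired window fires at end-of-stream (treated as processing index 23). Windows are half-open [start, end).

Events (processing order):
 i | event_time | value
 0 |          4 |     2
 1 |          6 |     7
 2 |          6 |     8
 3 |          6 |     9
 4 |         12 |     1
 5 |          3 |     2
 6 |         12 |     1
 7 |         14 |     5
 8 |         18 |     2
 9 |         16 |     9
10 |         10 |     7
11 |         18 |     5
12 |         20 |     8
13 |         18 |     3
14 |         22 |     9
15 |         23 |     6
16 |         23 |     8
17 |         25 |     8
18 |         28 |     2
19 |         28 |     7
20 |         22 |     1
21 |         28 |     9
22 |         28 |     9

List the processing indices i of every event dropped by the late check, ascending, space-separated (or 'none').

i=0 t=4 v=2: → [0,6); WM=4
i=1 t=6 v=7: → [6,12); WM=6; [0,6) fires=2
i=2 t=6 v=8: → [6,12); WM=6
i=3 t=6 v=9: → [6,12); WM=6
i=4 t=12 v=1: → [12,18); WM=12; [6,12) fires=9
i=5 t=3 v=2: DROP (t<12-1); WM=12
i=6 t=12 v=1: → [12,18); WM=12
i=7 t=14 v=5: → [12,18); WM=14
i=8 t=18 v=2: → [18,24); WM=18; [12,18) fires=5
i=9 t=16 v=9: DROP (t<18-1); WM=18
i=10 t=10 v=7: DROP (t<18-1); WM=18
i=11 t=18 v=5: → [18,24); WM=18
i=12 t=20 v=8: → [18,24); WM=20
i=13 t=18 v=3: DROP (t<20-1); WM=20
i=14 t=22 v=9: → [18,24); WM=22
i=15 t=23 v=6: → [18,24); WM=23
i=16 t=23 v=8: → [18,24); WM=23
i=17 t=25 v=8: → [24,30); WM=25; [18,24) fires=9
i=18 t=28 v=2: → [24,30); WM=28
i=19 t=28 v=7: → [24,30); WM=28
i=20 t=22 v=1: DROP (t<28-1); WM=28
i=21 t=28 v=9: → [24,30); WM=28
i=22 t=28 v=9: → [24,30); WM=28

5 9 10 13 20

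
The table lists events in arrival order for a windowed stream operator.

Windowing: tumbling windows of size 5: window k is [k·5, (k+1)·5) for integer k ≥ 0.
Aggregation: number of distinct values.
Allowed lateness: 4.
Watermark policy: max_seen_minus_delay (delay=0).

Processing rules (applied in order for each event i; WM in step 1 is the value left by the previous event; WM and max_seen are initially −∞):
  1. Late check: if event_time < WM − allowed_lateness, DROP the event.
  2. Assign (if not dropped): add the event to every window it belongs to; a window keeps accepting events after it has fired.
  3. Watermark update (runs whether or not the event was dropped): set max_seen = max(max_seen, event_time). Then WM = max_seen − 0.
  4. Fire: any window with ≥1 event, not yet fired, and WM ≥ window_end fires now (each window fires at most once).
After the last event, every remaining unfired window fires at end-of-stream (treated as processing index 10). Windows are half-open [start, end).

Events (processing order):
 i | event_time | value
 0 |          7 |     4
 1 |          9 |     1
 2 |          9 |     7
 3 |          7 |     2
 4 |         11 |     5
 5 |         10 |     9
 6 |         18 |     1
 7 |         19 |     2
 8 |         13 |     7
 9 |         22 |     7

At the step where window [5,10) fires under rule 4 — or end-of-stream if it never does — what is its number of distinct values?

4

i=0 t=7 v=4: → [5,10); WM=7
i=1 t=9 v=1: → [5,10); WM=9
i=2 t=9 v=7: → [5,10); WM=9
i=3 t=7 v=2: → [5,10); WM=9
i=4 t=11 v=5: → [10,15); WM=11; [5,10) fires=4
i=5 t=10 v=9: → [10,15); WM=11
i=6 t=18 v=1: → [15,20); WM=18; [10,15) fires=2
i=7 t=19 v=2: → [15,20); WM=19
i=8 t=13 v=7: DROP (t<19-4); WM=19
i=9 t=22 v=7: → [20,25); WM=22; [15,20) fires=2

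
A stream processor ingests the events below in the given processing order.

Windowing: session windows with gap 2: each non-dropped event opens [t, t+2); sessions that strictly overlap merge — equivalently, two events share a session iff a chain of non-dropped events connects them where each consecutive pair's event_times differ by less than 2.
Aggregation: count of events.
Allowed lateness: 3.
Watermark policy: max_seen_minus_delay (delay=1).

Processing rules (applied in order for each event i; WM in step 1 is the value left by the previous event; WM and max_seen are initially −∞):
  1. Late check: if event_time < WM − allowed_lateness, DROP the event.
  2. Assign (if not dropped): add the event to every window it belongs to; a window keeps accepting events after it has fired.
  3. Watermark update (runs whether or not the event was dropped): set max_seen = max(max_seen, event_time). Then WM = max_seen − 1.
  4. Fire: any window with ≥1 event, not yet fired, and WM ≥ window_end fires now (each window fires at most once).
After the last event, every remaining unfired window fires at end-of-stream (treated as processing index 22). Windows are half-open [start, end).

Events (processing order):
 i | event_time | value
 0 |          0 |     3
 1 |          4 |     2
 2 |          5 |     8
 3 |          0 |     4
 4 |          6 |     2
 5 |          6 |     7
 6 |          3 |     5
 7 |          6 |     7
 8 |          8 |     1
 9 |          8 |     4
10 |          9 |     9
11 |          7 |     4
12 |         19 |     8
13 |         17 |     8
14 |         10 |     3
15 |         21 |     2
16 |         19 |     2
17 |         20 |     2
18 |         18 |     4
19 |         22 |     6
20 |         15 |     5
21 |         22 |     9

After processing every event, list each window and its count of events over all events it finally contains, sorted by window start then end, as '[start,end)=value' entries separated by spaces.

i=0 t=0 v=3: → [0,2); WM=-1
i=1 t=4 v=2: → [4,6); WM=3
i=2 t=5 v=8: → [4,7); WM=4
i=3 t=0 v=4: DROP (t<4-3); WM=4
i=4 t=6 v=2: → [4,8); WM=5
i=5 t=6 v=7: → [4,8); WM=5
i=6 t=3 v=5: → [3,8); WM=5
i=7 t=6 v=7: → [3,8); WM=5
i=8 t=8 v=1: → [8,10); WM=7
i=9 t=8 v=4: → [8,10); WM=7
i=10 t=9 v=9: → [8,11); WM=8
i=11 t=7 v=4: → [3,11); WM=8
i=12 t=19 v=8: → [19,21); WM=18
i=13 t=17 v=8: → [17,19); WM=18
i=14 t=10 v=3: DROP (t<18-3); WM=18
i=15 t=21 v=2: → [21,23); WM=20
i=16 t=19 v=2: → [19,21); WM=20
i=17 t=20 v=2: → [19,23); WM=20
i=18 t=18 v=4: → [17,23); WM=20
i=19 t=22 v=6: → [17,24); WM=21
i=20 t=15 v=5: DROP (t<21-3); WM=21
i=21 t=22 v=9: → [17,24); WM=21

[0,2)=1 [3,11)=10 [17,24)=8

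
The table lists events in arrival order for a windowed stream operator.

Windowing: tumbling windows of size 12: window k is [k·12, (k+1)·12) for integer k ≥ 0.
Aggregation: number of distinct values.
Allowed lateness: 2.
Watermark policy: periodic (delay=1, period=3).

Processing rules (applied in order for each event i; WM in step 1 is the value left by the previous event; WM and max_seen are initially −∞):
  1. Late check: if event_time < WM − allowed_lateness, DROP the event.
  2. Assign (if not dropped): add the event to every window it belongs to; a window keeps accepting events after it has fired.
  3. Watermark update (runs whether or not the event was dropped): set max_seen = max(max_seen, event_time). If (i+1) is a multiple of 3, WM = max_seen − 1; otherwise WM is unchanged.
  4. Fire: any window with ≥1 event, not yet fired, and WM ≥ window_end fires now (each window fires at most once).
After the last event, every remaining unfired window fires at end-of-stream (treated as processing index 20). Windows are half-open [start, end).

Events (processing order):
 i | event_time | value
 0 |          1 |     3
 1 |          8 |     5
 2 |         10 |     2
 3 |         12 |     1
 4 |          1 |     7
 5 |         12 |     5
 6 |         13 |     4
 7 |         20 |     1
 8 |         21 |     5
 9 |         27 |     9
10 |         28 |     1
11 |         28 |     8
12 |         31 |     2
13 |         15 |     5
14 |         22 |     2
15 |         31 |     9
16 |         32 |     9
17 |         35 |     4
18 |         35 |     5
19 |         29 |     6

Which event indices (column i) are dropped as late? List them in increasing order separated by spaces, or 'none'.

4 13 14 19

i=0 t=1 v=3: → [0,12); WM=−∞
i=1 t=8 v=5: → [0,12); WM=−∞
i=2 t=10 v=2: → [0,12); WM=9
i=3 t=12 v=1: → [12,24); WM=9
i=4 t=1 v=7: DROP (t<9-2); WM=9
i=5 t=12 v=5: → [12,24); WM=11
i=6 t=13 v=4: → [12,24); WM=11
i=7 t=20 v=1: → [12,24); WM=11
i=8 t=21 v=5: → [12,24); WM=20; [0,12) fires=3
i=9 t=27 v=9: → [24,36); WM=20
i=10 t=28 v=1: → [24,36); WM=20
i=11 t=28 v=8: → [24,36); WM=27; [12,24) fires=3
i=12 t=31 v=2: → [24,36); WM=27
i=13 t=15 v=5: DROP (t<27-2); WM=27
i=14 t=22 v=2: DROP (t<27-2); WM=30
i=15 t=31 v=9: → [24,36); WM=30
i=16 t=32 v=9: → [24,36); WM=30
i=17 t=35 v=4: → [24,36); WM=34
i=18 t=35 v=5: → [24,36); WM=34
i=19 t=29 v=6: DROP (t<34-2); WM=34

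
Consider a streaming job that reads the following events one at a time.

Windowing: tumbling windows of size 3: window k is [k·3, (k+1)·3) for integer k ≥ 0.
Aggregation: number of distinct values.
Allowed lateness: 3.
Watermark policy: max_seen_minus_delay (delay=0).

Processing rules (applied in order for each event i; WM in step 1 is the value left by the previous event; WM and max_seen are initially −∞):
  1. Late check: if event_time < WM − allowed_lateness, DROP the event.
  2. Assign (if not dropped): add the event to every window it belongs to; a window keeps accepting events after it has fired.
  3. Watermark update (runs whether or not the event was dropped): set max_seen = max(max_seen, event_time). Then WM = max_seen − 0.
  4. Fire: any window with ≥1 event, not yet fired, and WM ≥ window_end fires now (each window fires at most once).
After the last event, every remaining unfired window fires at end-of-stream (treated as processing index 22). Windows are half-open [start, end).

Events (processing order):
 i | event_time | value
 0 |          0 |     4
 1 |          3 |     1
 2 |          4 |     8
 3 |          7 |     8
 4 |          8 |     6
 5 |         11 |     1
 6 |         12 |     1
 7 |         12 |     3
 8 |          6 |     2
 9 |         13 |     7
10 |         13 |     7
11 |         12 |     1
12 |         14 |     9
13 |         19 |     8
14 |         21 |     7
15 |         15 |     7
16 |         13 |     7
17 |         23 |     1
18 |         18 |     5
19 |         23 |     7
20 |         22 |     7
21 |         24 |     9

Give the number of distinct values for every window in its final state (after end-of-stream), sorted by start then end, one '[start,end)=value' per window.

i=0 t=0 v=4: → [0,3); WM=0
i=1 t=3 v=1: → [3,6); WM=3; [0,3) fires=1
i=2 t=4 v=8: → [3,6); WM=4
i=3 t=7 v=8: → [6,9); WM=7; [3,6) fires=2
i=4 t=8 v=6: → [6,9); WM=8
i=5 t=11 v=1: → [9,12); WM=11; [6,9) fires=2
i=6 t=12 v=1: → [12,15); WM=12; [9,12) fires=1
i=7 t=12 v=3: → [12,15); WM=12
i=8 t=6 v=2: DROP (t<12-3); WM=12
i=9 t=13 v=7: → [12,15); WM=13
i=10 t=13 v=7: → [12,15); WM=13
i=11 t=12 v=1: → [12,15); WM=13
i=12 t=14 v=9: → [12,15); WM=14
i=13 t=19 v=8: → [18,21); WM=19; [12,15) fires=4
i=14 t=21 v=7: → [21,24); WM=21; [18,21) fires=1
i=15 t=15 v=7: DROP (t<21-3); WM=21
i=16 t=13 v=7: DROP (t<21-3); WM=21
i=17 t=23 v=1: → [21,24); WM=23
i=18 t=18 v=5: DROP (t<23-3); WM=23
i=19 t=23 v=7: → [21,24); WM=23
i=20 t=22 v=7: → [21,24); WM=23
i=21 t=24 v=9: → [24,27); WM=24; [21,24) fires=2

[0,3)=1 [3,6)=2 [6,9)=2 [9,12)=1 [12,15)=4 [18,21)=1 [21,24)=2 [24,27)=1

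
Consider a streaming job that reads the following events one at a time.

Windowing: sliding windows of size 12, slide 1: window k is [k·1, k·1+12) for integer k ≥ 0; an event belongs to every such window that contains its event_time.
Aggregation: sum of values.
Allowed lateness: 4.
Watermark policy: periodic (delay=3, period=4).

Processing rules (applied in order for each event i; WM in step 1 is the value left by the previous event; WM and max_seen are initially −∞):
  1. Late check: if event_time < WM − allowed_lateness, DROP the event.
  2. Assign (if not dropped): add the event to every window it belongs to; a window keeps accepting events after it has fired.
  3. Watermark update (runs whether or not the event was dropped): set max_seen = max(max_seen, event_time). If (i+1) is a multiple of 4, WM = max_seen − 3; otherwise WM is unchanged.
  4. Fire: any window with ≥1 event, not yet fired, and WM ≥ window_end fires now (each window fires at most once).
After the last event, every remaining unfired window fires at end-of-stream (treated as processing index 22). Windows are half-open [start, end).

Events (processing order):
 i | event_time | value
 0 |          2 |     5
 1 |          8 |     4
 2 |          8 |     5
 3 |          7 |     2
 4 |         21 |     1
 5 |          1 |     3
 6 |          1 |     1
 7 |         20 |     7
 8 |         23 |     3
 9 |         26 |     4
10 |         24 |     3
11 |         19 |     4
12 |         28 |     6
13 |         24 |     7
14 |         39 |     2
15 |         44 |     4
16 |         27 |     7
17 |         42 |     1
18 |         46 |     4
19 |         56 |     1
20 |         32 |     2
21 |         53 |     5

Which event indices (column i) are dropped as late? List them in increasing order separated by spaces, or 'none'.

16 20

i=0 t=2 v=5: → [2,14),[1,13),[0,12); WM=−∞
i=1 t=8 v=4: → [8,20),[7,19),[6,18),[5,17),[4,16),[3,15),[2,14),[1,13),[0,12); WM=−∞
i=2 t=8 v=5: → [8,20),[7,19),[6,18),[5,17),[4,16),[3,15),[2,14),[1,13),[0,12); WM=−∞
i=3 t=7 v=2: → [7,19),[6,18),[5,17),[4,16),[3,15),[2,14),[1,13),[0,12); WM=5
i=4 t=21 v=1: → [21,33),[20,32),[19,31),[18,30),[17,29),[16,28),[15,27),[14,26),[13,25),[12,24),[11,23),[10,22); WM=5
i=5 t=1 v=3: → [1,13),[0,12); WM=5
i=6 t=1 v=1: → [1,13),[0,12); WM=5
i=7 t=20 v=7: → [20,32),[19,31),[18,30),[17,29),[16,28),[15,27),[14,26),[13,25),[12,24),[11,23),[10,22),[9,21); WM=18; [0,12) fires=20 [1,13) fires=20 [2,14) fires=16 [3,15) fires=11 [4,16) fires=11 [5,17) fires=11 [6,18) fires=11
i=8 t=23 v=3: → [23,35),[22,34),[21,33),[20,32),[19,31),[18,30),[17,29),[16,28),[15,27),[14,26),[13,25),[12,24); WM=18
i=9 t=26 v=4: → [26,38),[25,37),[24,36),[23,35),[22,34),[21,33),[20,32),[19,31),[18,30),[17,29),[16,28),[15,27); WM=18
i=10 t=24 v=3: → [24,36),[23,35),[22,34),[21,33),[20,32),[19,31),[18,30),[17,29),[16,28),[15,27),[14,26),[13,25); WM=18
i=11 t=19 v=4: → [19,31),[18,30),[17,29),[16,28),[15,27),[14,26),[13,25),[12,24),[11,23),[10,22),[9,21),[8,20); WM=23; [7,19) fires=11 [8,20) fires=13 [9,21) fires=11 [10,22) fires=12 [11,23) fires=12
i=12 t=28 v=6: → [28,40),[27,39),[26,38),[25,37),[24,36),[23,35),[22,34),[21,33),[20,32),[19,31),[18,30),[17,29); WM=23
i=13 t=24 v=7: → [24,36),[23,35),[22,34),[21,33),[20,32),[19,31),[18,30),[17,29),[16,28),[15,27),[14,26),[13,25); WM=23
i=14 t=39 v=2: → [39,51),[38,50),[37,49),[36,48),[35,47),[34,46),[33,45),[32,44),[31,43),[30,42),[29,41),[28,40); WM=23
i=15 t=44 v=4: → [44,56),[43,55),[42,54),[41,53),[40,52),[39,51),[38,50),[37,49),[36,48),[35,47),[34,46),[33,45); WM=41; [12,24) fires=15 [13,25) fires=25 [14,26) fires=25 [15,27) fires=29 [16,28) fires=29 [17,29) fires=35 [18,30) fires=35 [19,31) fires=35 [20,32) fires=31 [21,33) fires=24 [22,34) fires=23 [23,35) fires=23 [24,36) fires=20 [25,37) fires=10 [26,38) fires=10 [27,39) fires=6 [28,40) fires=8 [29,41) fires=2
i=16 t=27 v=7: DROP (t<41-4); WM=41
i=17 t=42 v=1: → [42,54),[41,53),[40,52),[39,51),[38,50),[37,49),[36,48),[35,47),[34,46),[33,45),[32,44),[31,43); WM=41
i=18 t=46 v=4: → [46,58),[45,57),[44,56),[43,55),[42,54),[41,53),[40,52),[39,51),[38,50),[37,49),[36,48),[35,47); WM=41
i=19 t=56 v=1: → [56,68),[55,67),[54,66),[53,65),[52,64),[51,63),[50,62),[49,61),[48,60),[47,59),[46,58),[45,57); WM=53; [30,42) fires=2 [31,43) fires=3 [32,44) fires=3 [33,45) fires=7 [34,46) fires=7 [35,47) fires=11 [36,48) fires=11 [37,49) fires=11 [38,50) fires=11 [39,51) fires=11 [40,52) fires=9 [41,53) fires=9
i=20 t=32 v=2: DROP (t<53-4); WM=53
i=21 t=53 v=5: → [53,65),[52,64),[51,63),[50,62),[49,61),[48,60),[47,59),[46,58),[45,57),[44,56),[43,55),[42,54); WM=53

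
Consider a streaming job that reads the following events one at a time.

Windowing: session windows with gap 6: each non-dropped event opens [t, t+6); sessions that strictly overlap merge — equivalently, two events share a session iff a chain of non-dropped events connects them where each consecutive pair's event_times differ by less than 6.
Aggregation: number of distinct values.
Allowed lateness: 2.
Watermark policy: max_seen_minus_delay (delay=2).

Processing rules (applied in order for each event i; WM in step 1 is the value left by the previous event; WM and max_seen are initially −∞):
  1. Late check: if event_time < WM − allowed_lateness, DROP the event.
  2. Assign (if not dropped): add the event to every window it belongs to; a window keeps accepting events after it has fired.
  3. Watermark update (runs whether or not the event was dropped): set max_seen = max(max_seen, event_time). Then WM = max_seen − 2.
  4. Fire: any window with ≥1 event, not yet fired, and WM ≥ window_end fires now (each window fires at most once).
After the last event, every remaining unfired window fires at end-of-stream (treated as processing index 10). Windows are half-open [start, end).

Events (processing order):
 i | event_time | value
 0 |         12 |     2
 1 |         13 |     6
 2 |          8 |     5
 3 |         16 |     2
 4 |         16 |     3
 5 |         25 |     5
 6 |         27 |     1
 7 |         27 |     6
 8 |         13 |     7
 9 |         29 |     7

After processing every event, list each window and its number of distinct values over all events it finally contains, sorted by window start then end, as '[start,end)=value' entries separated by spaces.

i=0 t=12 v=2: → [12,18); WM=10
i=1 t=13 v=6: → [12,19); WM=11
i=2 t=8 v=5: DROP (t<11-2); WM=11
i=3 t=16 v=2: → [12,22); WM=14
i=4 t=16 v=3: → [12,22); WM=14
i=5 t=25 v=5: → [25,31); WM=23
i=6 t=27 v=1: → [25,33); WM=25
i=7 t=27 v=6: → [25,33); WM=25
i=8 t=13 v=7: DROP (t<25-2); WM=25
i=9 t=29 v=7: → [25,35); WM=27

[12,22)=3 [25,35)=4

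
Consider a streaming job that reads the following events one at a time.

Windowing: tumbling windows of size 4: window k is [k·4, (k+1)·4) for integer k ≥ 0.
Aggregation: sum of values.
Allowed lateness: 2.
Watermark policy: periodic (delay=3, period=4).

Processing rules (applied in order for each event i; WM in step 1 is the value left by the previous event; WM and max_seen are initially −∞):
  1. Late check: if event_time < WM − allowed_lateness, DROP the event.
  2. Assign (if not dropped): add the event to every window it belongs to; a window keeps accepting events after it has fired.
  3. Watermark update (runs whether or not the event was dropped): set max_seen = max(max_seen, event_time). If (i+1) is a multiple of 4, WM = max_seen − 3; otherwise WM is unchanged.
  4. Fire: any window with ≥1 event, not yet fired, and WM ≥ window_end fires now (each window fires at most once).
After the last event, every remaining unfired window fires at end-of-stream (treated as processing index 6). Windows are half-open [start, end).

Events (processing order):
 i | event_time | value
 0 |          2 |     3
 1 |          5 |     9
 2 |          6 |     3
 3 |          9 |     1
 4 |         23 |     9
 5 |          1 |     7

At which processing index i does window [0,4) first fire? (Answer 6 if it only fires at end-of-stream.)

i=0 t=2 v=3: → [0,4); WM=−∞
i=1 t=5 v=9: → [4,8); WM=−∞
i=2 t=6 v=3: → [4,8); WM=−∞
i=3 t=9 v=1: → [8,12); WM=6; [0,4) fires=3
i=4 t=23 v=9: → [20,24); WM=6
i=5 t=1 v=7: DROP (t<6-2); WM=6

3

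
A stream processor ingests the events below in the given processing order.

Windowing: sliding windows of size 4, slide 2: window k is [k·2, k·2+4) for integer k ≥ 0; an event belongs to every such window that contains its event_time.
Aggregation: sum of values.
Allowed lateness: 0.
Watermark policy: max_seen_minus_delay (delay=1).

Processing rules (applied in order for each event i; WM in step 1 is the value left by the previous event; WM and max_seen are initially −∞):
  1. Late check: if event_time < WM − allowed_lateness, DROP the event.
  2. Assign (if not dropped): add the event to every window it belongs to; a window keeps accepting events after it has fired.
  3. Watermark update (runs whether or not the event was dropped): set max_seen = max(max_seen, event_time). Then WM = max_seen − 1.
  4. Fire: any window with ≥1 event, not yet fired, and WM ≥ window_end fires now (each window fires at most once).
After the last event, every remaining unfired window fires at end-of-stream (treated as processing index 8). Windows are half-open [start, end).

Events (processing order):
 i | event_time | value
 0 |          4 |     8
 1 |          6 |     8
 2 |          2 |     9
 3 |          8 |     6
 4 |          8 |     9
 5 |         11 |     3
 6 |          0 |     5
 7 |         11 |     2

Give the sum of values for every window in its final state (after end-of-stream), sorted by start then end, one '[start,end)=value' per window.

[2,6)=8 [4,8)=16 [6,10)=23 [8,12)=20 [10,14)=5

i=0 t=4 v=8: → [4,8),[2,6); WM=3
i=1 t=6 v=8: → [6,10),[4,8); WM=5
i=2 t=2 v=9: DROP (t<5-0); WM=5
i=3 t=8 v=6: → [8,12),[6,10); WM=7; [2,6) fires=8
i=4 t=8 v=9: → [8,12),[6,10); WM=7
i=5 t=11 v=3: → [10,14),[8,12); WM=10; [4,8) fires=16 [6,10) fires=23
i=6 t=0 v=5: DROP (t<10-0); WM=10
i=7 t=11 v=2: → [10,14),[8,12); WM=10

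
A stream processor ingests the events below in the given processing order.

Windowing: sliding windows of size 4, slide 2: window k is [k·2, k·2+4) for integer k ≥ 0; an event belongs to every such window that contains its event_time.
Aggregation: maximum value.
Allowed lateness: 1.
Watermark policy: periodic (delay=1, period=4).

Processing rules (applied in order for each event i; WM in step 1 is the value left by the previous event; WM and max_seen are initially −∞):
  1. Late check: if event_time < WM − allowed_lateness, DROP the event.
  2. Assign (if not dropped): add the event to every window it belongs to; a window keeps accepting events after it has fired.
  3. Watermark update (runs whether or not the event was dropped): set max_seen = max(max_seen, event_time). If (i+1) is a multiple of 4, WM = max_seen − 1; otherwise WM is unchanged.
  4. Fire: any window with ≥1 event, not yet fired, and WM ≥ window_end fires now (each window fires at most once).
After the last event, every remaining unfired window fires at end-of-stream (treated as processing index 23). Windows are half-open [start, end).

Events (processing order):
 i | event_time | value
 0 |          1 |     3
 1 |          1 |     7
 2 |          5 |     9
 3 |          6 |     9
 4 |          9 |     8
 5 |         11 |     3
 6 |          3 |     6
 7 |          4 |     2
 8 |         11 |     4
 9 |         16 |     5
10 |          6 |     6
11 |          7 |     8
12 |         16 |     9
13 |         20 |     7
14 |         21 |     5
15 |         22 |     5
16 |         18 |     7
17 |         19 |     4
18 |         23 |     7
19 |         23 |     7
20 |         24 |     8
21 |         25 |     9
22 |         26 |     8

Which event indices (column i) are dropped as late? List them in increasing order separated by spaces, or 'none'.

6 10 11 16 17

i=0 t=1 v=3: → [0,4); WM=−∞
i=1 t=1 v=7: → [0,4); WM=−∞
i=2 t=5 v=9: → [4,8),[2,6); WM=−∞
i=3 t=6 v=9: → [6,10),[4,8); WM=5; [0,4) fires=7
i=4 t=9 v=8: → [8,12),[6,10); WM=5
i=5 t=11 v=3: → [10,14),[8,12); WM=5
i=6 t=3 v=6: DROP (t<5-1); WM=5
i=7 t=4 v=2: → [4,8),[2,6); WM=10; [2,6) fires=9 [4,8) fires=9 [6,10) fires=9
i=8 t=11 v=4: → [10,14),[8,12); WM=10
i=9 t=16 v=5: → [16,20),[14,18); WM=10
i=10 t=6 v=6: DROP (t<10-1); WM=10
i=11 t=7 v=8: DROP (t<10-1); WM=15; [8,12) fires=8 [10,14) fires=4
i=12 t=16 v=9: → [16,20),[14,18); WM=15
i=13 t=20 v=7: → [20,24),[18,22); WM=15
i=14 t=21 v=5: → [20,24),[18,22); WM=15
i=15 t=22 v=5: → [22,26),[20,24); WM=21; [14,18) fires=9 [16,20) fires=9
i=16 t=18 v=7: DROP (t<21-1); WM=21
i=17 t=19 v=4: DROP (t<21-1); WM=21
i=18 t=23 v=7: → [22,26),[20,24); WM=21
i=19 t=23 v=7: → [22,26),[20,24); WM=22; [18,22) fires=7
i=20 t=24 v=8: → [24,28),[22,26); WM=22
i=21 t=25 v=9: → [24,28),[22,26); WM=22
i=22 t=26 v=8: → [26,30),[24,28); WM=22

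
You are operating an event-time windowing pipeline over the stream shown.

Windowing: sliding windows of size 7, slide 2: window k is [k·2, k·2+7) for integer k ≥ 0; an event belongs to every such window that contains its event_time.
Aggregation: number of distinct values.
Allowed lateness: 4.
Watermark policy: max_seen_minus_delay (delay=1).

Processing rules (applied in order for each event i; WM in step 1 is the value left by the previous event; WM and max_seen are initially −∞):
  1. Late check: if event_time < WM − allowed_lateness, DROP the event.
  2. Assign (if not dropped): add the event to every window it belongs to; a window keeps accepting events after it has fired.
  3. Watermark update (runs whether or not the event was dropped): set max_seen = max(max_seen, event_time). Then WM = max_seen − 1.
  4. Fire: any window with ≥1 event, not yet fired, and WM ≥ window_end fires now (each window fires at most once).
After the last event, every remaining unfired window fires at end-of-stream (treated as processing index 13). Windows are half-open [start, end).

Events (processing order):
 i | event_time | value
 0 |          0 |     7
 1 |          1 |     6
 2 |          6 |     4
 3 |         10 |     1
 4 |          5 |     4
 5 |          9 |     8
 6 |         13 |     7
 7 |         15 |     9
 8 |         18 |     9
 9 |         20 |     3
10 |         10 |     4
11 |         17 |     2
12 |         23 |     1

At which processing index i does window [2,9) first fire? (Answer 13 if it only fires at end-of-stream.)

i=0 t=0 v=7: → [0,7); WM=-1
i=1 t=1 v=6: → [0,7); WM=0
i=2 t=6 v=4: → [6,13),[4,11),[2,9),[0,7); WM=5
i=3 t=10 v=1: → [10,17),[8,15),[6,13),[4,11); WM=9; [0,7) fires=3 [2,9) fires=1
i=4 t=5 v=4: → [4,11),[2,9),[0,7); WM=9
i=5 t=9 v=8: → [8,15),[6,13),[4,11); WM=9
i=6 t=13 v=7: → [12,19),[10,17),[8,15); WM=12; [4,11) fires=3
i=7 t=15 v=9: → [14,21),[12,19),[10,17); WM=14; [6,13) fires=3
i=8 t=18 v=9: → [18,25),[16,23),[14,21),[12,19); WM=17; [8,15) fires=3 [10,17) fires=3
i=9 t=20 v=3: → [20,27),[18,25),[16,23),[14,21); WM=19; [12,19) fires=2
i=10 t=10 v=4: DROP (t<19-4); WM=19
i=11 t=17 v=2: → [16,23),[14,21),[12,19); WM=19
i=12 t=23 v=1: → [22,29),[20,27),[18,25); WM=22; [14,21) fires=3

3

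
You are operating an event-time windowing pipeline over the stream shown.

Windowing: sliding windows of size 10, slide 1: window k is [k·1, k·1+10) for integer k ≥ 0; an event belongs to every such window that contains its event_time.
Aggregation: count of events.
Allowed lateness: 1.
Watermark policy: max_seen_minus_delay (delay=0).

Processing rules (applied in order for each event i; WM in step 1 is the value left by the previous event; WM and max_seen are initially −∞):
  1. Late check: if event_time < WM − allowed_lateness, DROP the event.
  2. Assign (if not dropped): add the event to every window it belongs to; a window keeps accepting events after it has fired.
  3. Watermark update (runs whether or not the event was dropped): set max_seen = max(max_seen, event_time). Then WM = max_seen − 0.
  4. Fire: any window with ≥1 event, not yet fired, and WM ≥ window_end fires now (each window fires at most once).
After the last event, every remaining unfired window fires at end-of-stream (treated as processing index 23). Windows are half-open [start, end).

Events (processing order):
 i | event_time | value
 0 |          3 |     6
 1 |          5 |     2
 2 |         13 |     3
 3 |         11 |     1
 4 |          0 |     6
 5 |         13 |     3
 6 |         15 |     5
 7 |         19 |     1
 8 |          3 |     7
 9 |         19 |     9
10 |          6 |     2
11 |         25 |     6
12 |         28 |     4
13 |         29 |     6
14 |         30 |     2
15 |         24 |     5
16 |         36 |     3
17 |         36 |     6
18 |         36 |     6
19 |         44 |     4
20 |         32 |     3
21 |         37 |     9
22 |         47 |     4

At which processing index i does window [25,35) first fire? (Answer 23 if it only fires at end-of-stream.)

16

i=0 t=3 v=6: → [3,13),[2,12),[1,11),[0,10); WM=3
i=1 t=5 v=2: → [5,15),[4,14),[3,13),[2,12),[1,11),[0,10); WM=5
i=2 t=13 v=3: → [13,23),[12,22),[11,21),[10,20),[9,19),[8,18),[7,17),[6,16),[5,15),[4,14); WM=13; [0,10) fires=2 [1,11) fires=2 [2,12) fires=2 [3,13) fires=2
i=3 t=11 v=1: DROP (t<13-1); WM=13
i=4 t=0 v=6: DROP (t<13-1); WM=13
i=5 t=13 v=3: → [13,23),[12,22),[11,21),[10,20),[9,19),[8,18),[7,17),[6,16),[5,15),[4,14); WM=13
i=6 t=15 v=5: → [15,25),[14,24),[13,23),[12,22),[11,21),[10,20),[9,19),[8,18),[7,17),[6,16); WM=15; [4,14) fires=3 [5,15) fires=3
i=7 t=19 v=1: → [19,29),[18,28),[17,27),[16,26),[15,25),[14,24),[13,23),[12,22),[11,21),[10,20); WM=19; [6,16) fires=3 [7,17) fires=3 [8,18) fires=3 [9,19) fires=3
i=8 t=3 v=7: DROP (t<19-1); WM=19
i=9 t=19 v=9: → [19,29),[18,28),[17,27),[16,26),[15,25),[14,24),[13,23),[12,22),[11,21),[10,20); WM=19
i=10 t=6 v=2: DROP (t<19-1); WM=19
i=11 t=25 v=6: → [25,35),[24,34),[23,33),[22,32),[21,31),[20,30),[19,29),[18,28),[17,27),[16,26); WM=25; [10,20) fires=5 [11,21) fires=5 [12,22) fires=5 [13,23) fires=5 [14,24) fires=3 [15,25) fires=3
i=12 t=28 v=4: → [28,38),[27,37),[26,36),[25,35),[24,34),[23,33),[22,32),[21,31),[20,30),[19,29); WM=28; [16,26) fires=3 [17,27) fires=3 [18,28) fires=3
i=13 t=29 v=6: → [29,39),[28,38),[27,37),[26,36),[25,35),[24,34),[23,33),[22,32),[21,31),[20,30); WM=29; [19,29) fires=4
i=14 t=30 v=2: → [30,40),[29,39),[28,38),[27,37),[26,36),[25,35),[24,34),[23,33),[22,32),[21,31); WM=30; [20,30) fires=3
i=15 t=24 v=5: DROP (t<30-1); WM=30
i=16 t=36 v=3: → [36,46),[35,45),[34,44),[33,43),[32,42),[31,41),[30,40),[29,39),[28,38),[27,37); WM=36; [21,31) fires=4 [22,32) fires=4 [23,33) fires=4 [24,34) fires=4 [25,35) fires=4 [26,36) fires=3
i=17 t=36 v=6: → [36,46),[35,45),[34,44),[33,43),[32,42),[31,41),[30,40),[29,39),[28,38),[27,37); WM=36
i=18 t=36 v=6: → [36,46),[35,45),[34,44),[33,43),[32,42),[31,41),[30,40),[29,39),[28,38),[27,37); WM=36
i=19 t=44 v=4: → [44,54),[43,53),[42,52),[41,51),[40,50),[39,49),[38,48),[37,47),[36,46),[35,45); WM=44; [27,37) fires=6 [28,38) fires=6 [29,39) fires=5 [30,40) fires=4 [31,41) fires=3 [32,42) fires=3 [33,43) fires=3 [34,44) fires=3
i=20 t=32 v=3: DROP (t<44-1); WM=44
i=21 t=37 v=9: DROP (t<44-1); WM=44
i=22 t=47 v=4: → [47,57),[46,56),[45,55),[44,54),[43,53),[42,52),[41,51),[40,50),[39,49),[38,48); WM=47; [35,45) fires=4 [36,46) fires=4 [37,47) fires=1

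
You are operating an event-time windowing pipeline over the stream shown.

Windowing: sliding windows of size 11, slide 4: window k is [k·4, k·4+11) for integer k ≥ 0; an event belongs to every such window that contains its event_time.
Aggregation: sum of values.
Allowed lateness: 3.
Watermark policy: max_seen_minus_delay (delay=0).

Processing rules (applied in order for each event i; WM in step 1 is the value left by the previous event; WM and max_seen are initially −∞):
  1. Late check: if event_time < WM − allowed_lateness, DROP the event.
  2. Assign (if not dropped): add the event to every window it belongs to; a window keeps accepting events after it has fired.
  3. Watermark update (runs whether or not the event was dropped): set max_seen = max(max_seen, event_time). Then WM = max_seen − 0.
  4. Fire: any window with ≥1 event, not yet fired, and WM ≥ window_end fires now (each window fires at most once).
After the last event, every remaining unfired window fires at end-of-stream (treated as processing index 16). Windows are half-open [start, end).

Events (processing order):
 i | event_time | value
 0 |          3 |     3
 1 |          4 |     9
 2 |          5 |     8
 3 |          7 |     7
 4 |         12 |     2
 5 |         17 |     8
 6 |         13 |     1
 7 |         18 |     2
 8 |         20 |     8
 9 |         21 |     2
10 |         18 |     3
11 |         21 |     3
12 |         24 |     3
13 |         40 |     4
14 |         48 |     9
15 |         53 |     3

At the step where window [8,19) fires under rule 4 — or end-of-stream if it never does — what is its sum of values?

i=0 t=3 v=3: → [0,11); WM=3
i=1 t=4 v=9: → [4,15),[0,11); WM=4
i=2 t=5 v=8: → [4,15),[0,11); WM=5
i=3 t=7 v=7: → [4,15),[0,11); WM=7
i=4 t=12 v=2: → [12,23),[8,19),[4,15); WM=12; [0,11) fires=27
i=5 t=17 v=8: → [16,27),[12,23),[8,19); WM=17; [4,15) fires=26
i=6 t=13 v=1: DROP (t<17-3); WM=17
i=7 t=18 v=2: → [16,27),[12,23),[8,19); WM=18
i=8 t=20 v=8: → [20,31),[16,27),[12,23); WM=20; [8,19) fires=12
i=9 t=21 v=2: → [20,31),[16,27),[12,23); WM=21
i=10 t=18 v=3: → [16,27),[12,23),[8,19); WM=21
i=11 t=21 v=3: → [20,31),[16,27),[12,23); WM=21
i=12 t=24 v=3: → [24,35),[20,31),[16,27); WM=24; [12,23) fires=28
i=13 t=40 v=4: → [40,51),[36,47),[32,43); WM=40; [16,27) fires=29 [20,31) fires=16 [24,35) fires=3
i=14 t=48 v=9: → [48,59),[44,55),[40,51); WM=48; [32,43) fires=4 [36,47) fires=4
i=15 t=53 v=3: → [52,63),[48,59),[44,55); WM=53; [40,51) fires=13

12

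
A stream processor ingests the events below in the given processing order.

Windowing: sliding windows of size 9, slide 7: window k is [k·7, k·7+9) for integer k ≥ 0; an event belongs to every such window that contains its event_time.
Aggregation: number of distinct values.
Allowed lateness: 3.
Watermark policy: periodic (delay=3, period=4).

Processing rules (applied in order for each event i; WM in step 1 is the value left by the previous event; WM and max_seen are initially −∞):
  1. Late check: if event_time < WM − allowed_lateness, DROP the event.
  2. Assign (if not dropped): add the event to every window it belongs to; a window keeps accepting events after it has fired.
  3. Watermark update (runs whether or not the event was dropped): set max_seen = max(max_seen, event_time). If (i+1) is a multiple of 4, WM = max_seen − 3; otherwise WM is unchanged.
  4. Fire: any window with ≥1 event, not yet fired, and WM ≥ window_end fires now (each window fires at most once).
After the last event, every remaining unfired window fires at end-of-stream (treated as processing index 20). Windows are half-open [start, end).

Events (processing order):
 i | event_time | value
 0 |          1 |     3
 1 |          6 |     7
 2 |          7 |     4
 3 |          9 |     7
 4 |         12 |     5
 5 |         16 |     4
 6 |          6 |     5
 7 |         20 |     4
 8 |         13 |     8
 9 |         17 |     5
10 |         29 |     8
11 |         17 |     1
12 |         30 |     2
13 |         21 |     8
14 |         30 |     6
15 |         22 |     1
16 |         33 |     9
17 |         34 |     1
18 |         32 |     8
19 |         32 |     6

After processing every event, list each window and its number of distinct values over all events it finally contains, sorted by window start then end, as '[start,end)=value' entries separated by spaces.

i=0 t=1 v=3: → [0,9); WM=−∞
i=1 t=6 v=7: → [0,9); WM=−∞
i=2 t=7 v=4: → [7,16),[0,9); WM=−∞
i=3 t=9 v=7: → [7,16); WM=6
i=4 t=12 v=5: → [7,16); WM=6
i=5 t=16 v=4: → [14,23); WM=6
i=6 t=6 v=5: → [0,9); WM=6
i=7 t=20 v=4: → [14,23); WM=17; [0,9) fires=4 [7,16) fires=3
i=8 t=13 v=8: DROP (t<17-3); WM=17
i=9 t=17 v=5: → [14,23); WM=17
i=10 t=29 v=8: → [28,37),[21,30); WM=17
i=11 t=17 v=1: → [14,23); WM=26; [14,23) fires=3
i=12 t=30 v=2: → [28,37); WM=26
i=13 t=21 v=8: DROP (t<26-3); WM=26
i=14 t=30 v=6: → [28,37); WM=26
i=15 t=22 v=1: DROP (t<26-3); WM=27
i=16 t=33 v=9: → [28,37); WM=27
i=17 t=34 v=1: → [28,37); WM=27
i=18 t=32 v=8: → [28,37); WM=27
i=19 t=32 v=6: → [28,37); WM=31; [21,30) fires=1

[0,9)=4 [7,16)=3 [14,23)=3 [21,30)=1 [28,37)=5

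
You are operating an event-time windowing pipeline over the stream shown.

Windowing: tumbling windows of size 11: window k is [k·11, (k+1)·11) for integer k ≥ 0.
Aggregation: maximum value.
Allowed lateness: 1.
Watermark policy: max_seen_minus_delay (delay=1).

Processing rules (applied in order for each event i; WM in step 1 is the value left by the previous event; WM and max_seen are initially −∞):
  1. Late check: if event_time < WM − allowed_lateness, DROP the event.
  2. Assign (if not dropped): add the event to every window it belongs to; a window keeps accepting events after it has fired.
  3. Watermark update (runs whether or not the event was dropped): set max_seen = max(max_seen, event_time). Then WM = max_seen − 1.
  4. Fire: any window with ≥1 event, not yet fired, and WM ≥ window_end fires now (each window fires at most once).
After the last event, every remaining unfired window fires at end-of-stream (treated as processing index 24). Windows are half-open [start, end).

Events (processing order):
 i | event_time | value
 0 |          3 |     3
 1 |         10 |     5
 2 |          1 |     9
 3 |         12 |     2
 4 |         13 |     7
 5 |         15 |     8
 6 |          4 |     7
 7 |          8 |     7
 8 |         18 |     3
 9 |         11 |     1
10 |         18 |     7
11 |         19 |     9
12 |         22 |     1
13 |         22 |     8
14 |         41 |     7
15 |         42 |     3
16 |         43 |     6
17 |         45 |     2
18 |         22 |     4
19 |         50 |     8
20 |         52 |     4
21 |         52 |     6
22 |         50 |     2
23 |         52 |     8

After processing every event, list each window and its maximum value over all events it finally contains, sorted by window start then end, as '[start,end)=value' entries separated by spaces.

[0,11)=5 [11,22)=9 [22,33)=8 [33,44)=7 [44,55)=8

i=0 t=3 v=3: → [0,11); WM=2
i=1 t=10 v=5: → [0,11); WM=9
i=2 t=1 v=9: DROP (t<9-1); WM=9
i=3 t=12 v=2: → [11,22); WM=11; [0,11) fires=5
i=4 t=13 v=7: → [11,22); WM=12
i=5 t=15 v=8: → [11,22); WM=14
i=6 t=4 v=7: DROP (t<14-1); WM=14
i=7 t=8 v=7: DROP (t<14-1); WM=14
i=8 t=18 v=3: → [11,22); WM=17
i=9 t=11 v=1: DROP (t<17-1); WM=17
i=10 t=18 v=7: → [11,22); WM=17
i=11 t=19 v=9: → [11,22); WM=18
i=12 t=22 v=1: → [22,33); WM=21
i=13 t=22 v=8: → [22,33); WM=21
i=14 t=41 v=7: → [33,44); WM=40; [11,22) fires=9 [22,33) fires=8
i=15 t=42 v=3: → [33,44); WM=41
i=16 t=43 v=6: → [33,44); WM=42
i=17 t=45 v=2: → [44,55); WM=44; [33,44) fires=7
i=18 t=22 v=4: DROP (t<44-1); WM=44
i=19 t=50 v=8: → [44,55); WM=49
i=20 t=52 v=4: → [44,55); WM=51
i=21 t=52 v=6: → [44,55); WM=51
i=22 t=50 v=2: → [44,55); WM=51
i=23 t=52 v=8: → [44,55); WM=51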